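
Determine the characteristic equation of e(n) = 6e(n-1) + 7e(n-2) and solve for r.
Substitute e(n) = rⁿ and divide through by rⁿ⁻²: r² - 6r - 7 = 0
Factor: (r + 1)(r - 7) = 0, so r = -1, 7.
General solution: e(n) = A·(-1)ⁿ + B·7ⁿ

Characteristic: r² - 6r - 7 = 0, Roots: r = -1, 7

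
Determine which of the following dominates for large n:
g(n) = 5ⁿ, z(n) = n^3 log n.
Comparing growth rates:
Growth-rate hierarchy: log n ≺ any polynomial ≺ any exponential cⁿ (c>1) ≺ n! ≺ nⁿ.
exponential base 5 dominates polynomial degree 3 (with log factor) asymptotically.

g(n) grows faster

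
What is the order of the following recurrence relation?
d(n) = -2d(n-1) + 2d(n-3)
The order is the largest lag k for which d(n-k) appears. Here the deepest term is d(n-3), so the order is 3.

Order 3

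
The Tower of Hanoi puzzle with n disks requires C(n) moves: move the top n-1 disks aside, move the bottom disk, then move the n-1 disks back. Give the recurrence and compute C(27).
Moving n disks = move the top n-1 disks aside (C(n-1) moves) + move the largest disk (1 move) + move the n-1 disks back on top (C(n-1) moves), so C(n) = 2C(n-1) + 1, with C(1) = 1 (a single disk takes one move).
First terms: 1, 3, 7, 15, 31, 63, … — each is one less than a power of 2. Indeed C(n) + 1 = 2(C(n-1) + 1) with C(1) + 1 = 2, so C(n) + 1 = 2ⁿ and C(n) = 2ⁿ - 1.
Hence C(27) = 2^27 - 1 = 134217728 - 1 = 134217727.

C(n) = 2C(n-1) + 1, C(1) = 1; C(27) = 134217727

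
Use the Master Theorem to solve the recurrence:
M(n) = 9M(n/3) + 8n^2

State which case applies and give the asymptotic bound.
Master Theorem template: M(n) = a·M(n/b) + f(n).
Here: a=9, b=3, f(n)=8n^2
Compute log_b(a) = log_3(9) = 2.
f(n) = 8n^2 = Θ(n^2). Case 2: M(n) = Θ(n^2 log n).

Case 2: M(n) = Θ(n^2 log n)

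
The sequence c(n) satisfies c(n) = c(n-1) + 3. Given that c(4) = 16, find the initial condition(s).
c(4) = c(0) + 4·3, so c(0) = 16 - 12 = 4.

c(0) = 4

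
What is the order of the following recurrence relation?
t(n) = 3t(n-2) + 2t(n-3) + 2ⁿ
The order is the largest lag k for which t(n-k) appears. Here the deepest term is t(n-3) (the 2ⁿ term is non-homogeneous and does not affect the order), so the order is 3.

Order 3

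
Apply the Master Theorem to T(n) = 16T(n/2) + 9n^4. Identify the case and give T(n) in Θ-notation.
Master Theorem template: T(n) = a·T(n/b) + f(n).
Here: a=16, b=2, f(n)=9n^4
Compute log_b(a) = log_2(16) = 4.
f(n) = 9n^4 = Θ(n^4). Case 2: T(n) = Θ(n^4 log n).

Case 2: T(n) = Θ(n^4 log n)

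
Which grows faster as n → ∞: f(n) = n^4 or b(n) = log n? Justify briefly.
Comparing growth rates:
Growth-rate hierarchy: log n ≺ any polynomial ≺ any exponential cⁿ (c>1) ≺ n! ≺ nⁿ.
polynomial degree 4 dominates logarithmic asymptotically.

f(n) grows faster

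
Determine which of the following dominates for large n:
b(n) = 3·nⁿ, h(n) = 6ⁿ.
Comparing growth rates:
Growth-rate hierarchy: log n ≺ any polynomial ≺ any exponential cⁿ (c>1) ≺ n! ≺ nⁿ.
super-exponential nⁿ dominates exponential base 6 asymptotically.

b(n) grows faster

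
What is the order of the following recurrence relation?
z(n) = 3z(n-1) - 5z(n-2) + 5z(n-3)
The order is the largest lag k for which z(n-k) appears. Here the deepest term is z(n-3), so the order is 3.

Order 3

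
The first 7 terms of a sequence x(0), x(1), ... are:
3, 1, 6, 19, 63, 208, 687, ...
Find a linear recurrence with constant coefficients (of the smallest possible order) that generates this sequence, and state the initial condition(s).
Look for the lowest-order linear relation among consecutive terms.
Observation: x(n) - 3·x(n-1) - (1)·x(n-2) = 0 holds for the shown terms, and no order-1 relation x(n) = α·x(n-1) + β fits.
Check at n=3: 3·6 + (1)·1 = 19. ✓

x(n) = 3x(n-1) + x(n-2), x(0) = 3, x(1) = 1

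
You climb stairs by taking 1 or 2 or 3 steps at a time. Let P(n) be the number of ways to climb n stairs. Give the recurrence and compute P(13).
Condition on the size of the last step (1 to 3): before it there were n-1, …, n-3 stairs climbed, and these cases are disjoint, so P(n) = P(n-1) + P(n-2) + P(n-3) (order-3 linear recurrence).
Initial conditions by direct count (compositions of i into parts ≤ 3): P(1) = 1; P(2) = 2; P(3) = 4.
Iterating the recurrence: P(4) = 7, P(5) = 13, P(6) = 24, P(7) = 44, P(8) = 81, P(9) = 149, P(10) = 274, P(11) = 504, P(12) = 927, P(13) = 1705.

P(n) = P(n-1) + P(n-2) + P(n-3), P(1) = 1, P(2) = 2, P(3) = 4; P(13) = 1705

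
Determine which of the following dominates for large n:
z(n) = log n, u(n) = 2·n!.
Comparing growth rates:
Growth-rate hierarchy: log n ≺ any polynomial ≺ any exponential cⁿ (c>1) ≺ n! ≺ nⁿ.
factorial dominates logarithmic asymptotically.

u(n) grows faster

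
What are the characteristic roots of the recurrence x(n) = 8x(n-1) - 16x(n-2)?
Substitute x(n) = rⁿ and divide through by rⁿ⁻²: r² - 8r + 16 = 0
Factor: (r - 4)² = 0, so r = 4 (double root).
General solution: x(n) = (A + Bn)·4ⁿ

Characteristic: r² - 8r + 16 = 0, Roots: r = 4 (double root)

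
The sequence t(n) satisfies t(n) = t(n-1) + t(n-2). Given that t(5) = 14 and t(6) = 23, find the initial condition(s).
Work backwards using t(k) = t(k+2) - t(k+1):
t(4) = t(6) - t(5) = 23 - 14 = 9
t(3) = t(5) - t(4) = 14 - 9 = 5
t(2) = t(4) - t(3) = 9 - 5 = 4
t(1) = t(3) - t(2) = 5 - 4 = 1
t(0) = t(2) - t(1) = 4 - 1 = 3

t(0) = 3, t(1) = 1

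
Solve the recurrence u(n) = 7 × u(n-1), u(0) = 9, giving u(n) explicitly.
Recurrence: u(n) = 7 × u(n-1), initial: u(0) = 9.
Each term is 7 times the previous, so this is geometric with ratio 7. After n steps: u(n) = u(0)·7ⁿ = 9·7ⁿ.

u(n) = 9·7ⁿ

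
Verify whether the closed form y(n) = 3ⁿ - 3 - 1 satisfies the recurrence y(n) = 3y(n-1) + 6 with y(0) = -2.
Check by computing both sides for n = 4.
From the recurrence with y(0) = -2:
  y(0) = -2, y(1) = 0, y(2) = 6, y(3) = 24, y(4) = 78
  so the recurrence gives y(4) = 78.
From the proposed closed form y(n) = 3ⁿ - 3 - 1:
  y(4) = 77.
The recurrence gives 78 but the closed form gives 77, so the closed form does not satisfy the recurrence.

No, the closed form is incorrect.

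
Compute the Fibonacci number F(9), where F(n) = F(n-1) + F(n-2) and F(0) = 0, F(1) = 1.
Computing the sequence terms:
0, 1, 1, 2, 3, 5, 8, 13, 21, 34

34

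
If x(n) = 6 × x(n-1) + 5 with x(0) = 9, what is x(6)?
Computing step by step:
x(0) = 9
x(1) = 6 × 9 + 5 = 59
x(2) = 6 × 59 + 5 = 359
x(3) = 6 × 359 + 5 = 2159
x(4) = 6 × 2159 + 5 = 12959
x(5) = 6 × 12959 + 5 = 77759
x(6) = 6 × 77759 + 5 = 466559

466559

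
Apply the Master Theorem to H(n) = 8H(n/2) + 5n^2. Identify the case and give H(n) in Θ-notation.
Master Theorem template: H(n) = a·H(n/b) + f(n).
Here: a=8, b=2, f(n)=5n^2
Compute log_b(a) = log_2(8) = 3.
f(n) = 5n^2 = O(n^(3-ε)) with ε = 1. Case 1: H(n) = Θ(n^log_b(a)) = Θ(n^3).

Case 1: H(n) = Θ(n^3)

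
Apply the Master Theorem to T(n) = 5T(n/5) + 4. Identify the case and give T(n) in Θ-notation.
Master Theorem template: T(n) = a·T(n/b) + f(n).
Here: a=5, b=5, f(n)=4
Compute log_b(a) = log_5(5) = 1.
f(n) = 4 = O(n^(1-ε)) with ε = 1. Case 1: T(n) = Θ(n^log_b(a)) = Θ(n).

Case 1: T(n) = Θ(n)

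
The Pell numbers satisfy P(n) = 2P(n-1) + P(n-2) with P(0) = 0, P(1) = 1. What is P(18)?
Computing the sequence terms:
0, 1, 2, 5, 12, 29, 70, 169, 408, 985, 2378, 5741, 13860, 33461, 80782, 195025, 470832, 1136689, 2744210

2744210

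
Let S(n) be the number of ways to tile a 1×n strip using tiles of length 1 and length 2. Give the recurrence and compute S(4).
Condition on the last tile: it has length 1 (leaving a 1×(n-1) strip) or length 2 (leaving a 1×(n-2) strip), so S(n) = S(n-1) + S(n-2) (order-2 linear recurrence).
For 0 ≤ i < 2 only unit tiles fit, so S(i) = 1.
Iterating the recurrence: S(2) = 2, S(3) = 3, S(4) = 5.

S(n) = S(n-1) + S(n-2), with S(i) = 1 for 0 ≤ i < 2; S(4) = 5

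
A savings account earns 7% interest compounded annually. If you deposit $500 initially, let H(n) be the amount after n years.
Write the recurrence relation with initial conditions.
Each year the balance grows by 7%, i.e. is multiplied by 1 + 7/100 = 1.07, so H(n) = 1.07 × H(n-1). The initial deposit gives H(0) = 500.
Unrolling gives the closed form H(n) = 500 × (1.07)ⁿ.

H(n) = 1.07 × H(n-1), H(0) = 500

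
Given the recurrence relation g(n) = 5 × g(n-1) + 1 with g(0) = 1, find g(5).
Computing step by step:
g(0) = 1
g(1) = 5 × 1 + 1 = 6
g(2) = 5 × 6 + 1 = 31
g(3) = 5 × 31 + 1 = 156
g(4) = 5 × 156 + 1 = 781
g(5) = 5 × 781 + 1 = 3906

3906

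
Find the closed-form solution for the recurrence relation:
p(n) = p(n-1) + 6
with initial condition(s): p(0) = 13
Recurrence: p(n) = p(n-1) + 6, initial: p(0) = 13.
Each step adds 6, so p(n) = p(0) + 6n = 6n + 13.

p(n) = 6n + 13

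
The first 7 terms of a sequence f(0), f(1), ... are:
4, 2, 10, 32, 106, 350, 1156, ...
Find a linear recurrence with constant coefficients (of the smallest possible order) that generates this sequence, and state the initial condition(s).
Look for the lowest-order linear relation among consecutive terms.
Observation: f(n) - 3·f(n-1) - (1)·f(n-2) = 0 holds for the shown terms, and no order-1 relation f(n) = α·f(n-1) + β fits.
Check at n=3: 3·10 + (1)·2 = 32. ✓

f(n) = 3f(n-1) + f(n-2), f(0) = 4, f(1) = 2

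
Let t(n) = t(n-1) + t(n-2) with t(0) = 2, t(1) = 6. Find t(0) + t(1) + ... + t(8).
Computing the sequence terms: 2, 6, 8, 14, 22, 36, 58, 94, 152
Adding these values together:

392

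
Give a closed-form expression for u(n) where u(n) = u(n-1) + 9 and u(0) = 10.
Recurrence: u(n) = u(n-1) + 9, initial: u(0) = 10.
Each step adds 9, so u(n) = u(0) + 9n = 9n + 10.

u(n) = 9n + 10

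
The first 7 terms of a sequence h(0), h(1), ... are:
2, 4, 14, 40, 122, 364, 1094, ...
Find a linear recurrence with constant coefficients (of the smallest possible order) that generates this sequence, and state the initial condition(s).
Look for the lowest-order linear relation among consecutive terms.
Observation: h(n) - 2·h(n-1) - (3)·h(n-2) = 0 holds for the shown terms, and no order-1 relation h(n) = α·h(n-1) + β fits.
Check at n=3: 2·14 + (3)·4 = 40. ✓

h(n) = 2h(n-1) + 3h(n-2), h(0) = 2, h(1) = 4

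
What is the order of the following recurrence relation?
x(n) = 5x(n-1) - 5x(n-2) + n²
The order is the largest lag k for which x(n-k) appears. Here the deepest term is x(n-2) (the n² term is non-homogeneous and does not affect the order), so the order is 2.

Order 2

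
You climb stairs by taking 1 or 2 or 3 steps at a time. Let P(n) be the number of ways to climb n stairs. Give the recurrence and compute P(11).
Condition on the size of the last step (1 to 3): before it there were n-1, …, n-3 stairs climbed, and these cases are disjoint, so P(n) = P(n-1) + P(n-2) + P(n-3) (order-3 linear recurrence).
Initial conditions by direct count (compositions of i into parts ≤ 3): P(1) = 1; P(2) = 2; P(3) = 4.
Iterating the recurrence: P(4) = 7, P(5) = 13, P(6) = 24, P(7) = 44, P(8) = 81, P(9) = 149, P(10) = 274, P(11) = 504.

P(n) = P(n-1) + P(n-2) + P(n-3), P(1) = 1, P(2) = 2, P(3) = 4; P(11) = 504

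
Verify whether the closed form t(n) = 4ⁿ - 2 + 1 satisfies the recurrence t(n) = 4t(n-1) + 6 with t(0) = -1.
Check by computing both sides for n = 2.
From the recurrence with t(0) = -1:
  t(0) = -1, t(1) = 2, t(2) = 14
  so the recurrence gives t(2) = 14.
From the proposed closed form t(n) = 4ⁿ - 2 + 1:
  t(2) = 15.
The recurrence gives 14 but the closed form gives 15, so the closed form does not satisfy the recurrence.

No, the closed form is incorrect.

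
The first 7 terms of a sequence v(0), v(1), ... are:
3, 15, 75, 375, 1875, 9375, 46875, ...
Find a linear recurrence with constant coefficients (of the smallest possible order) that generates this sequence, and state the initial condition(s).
Look for the lowest-order linear relation among consecutive terms.
Observation: each term is 5× the previous.
Check at n=2: 5·15 = 75. ✓

v(n) = 5 × v(n-1), v(0) = 3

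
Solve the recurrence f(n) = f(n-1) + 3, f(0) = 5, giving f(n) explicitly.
Recurrence: f(n) = f(n-1) + 3, initial: f(0) = 5.
Each step adds 3, so f(n) = f(0) + 3n = 3n + 5.

f(n) = 3n + 5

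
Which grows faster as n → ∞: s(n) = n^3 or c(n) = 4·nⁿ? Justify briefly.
Comparing growth rates:
Growth-rate hierarchy: log n ≺ any polynomial ≺ any exponential cⁿ (c>1) ≺ n! ≺ nⁿ.
super-exponential nⁿ dominates polynomial degree 3 asymptotically.

c(n) grows faster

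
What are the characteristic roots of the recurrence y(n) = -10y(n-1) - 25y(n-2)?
Substitute y(n) = rⁿ and divide through by rⁿ⁻²: r² + 10r + 25 = 0
Factor: (r + 5)² = 0, so r = -5 (double root).
General solution: y(n) = (A + Bn)·(-5)ⁿ

Characteristic: r² + 10r + 25 = 0, Roots: r = -5 (double root)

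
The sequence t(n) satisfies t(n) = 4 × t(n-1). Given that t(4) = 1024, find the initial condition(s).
In general t(n) = 4ⁿ · t(0). At n = 4: t(0) = t(4) / 4^4 = 1024 / 256 = 4.

t(0) = 4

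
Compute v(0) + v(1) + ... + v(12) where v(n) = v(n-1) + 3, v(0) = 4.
Computing the sequence terms: 4, 7, 10, 13, 16, 19, 22, 25, 28, 31, 34, 37, 40
Adding these values together:

286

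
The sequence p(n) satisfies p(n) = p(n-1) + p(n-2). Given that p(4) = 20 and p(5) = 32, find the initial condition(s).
Work backwards using p(k) = p(k+2) - p(k+1):
p(3) = p(5) - p(4) = 32 - 20 = 12
p(2) = p(4) - p(3) = 20 - 12 = 8
p(1) = p(3) - p(2) = 12 - 8 = 4
p(0) = p(2) - p(1) = 8 - 4 = 4

p(0) = 4, p(1) = 4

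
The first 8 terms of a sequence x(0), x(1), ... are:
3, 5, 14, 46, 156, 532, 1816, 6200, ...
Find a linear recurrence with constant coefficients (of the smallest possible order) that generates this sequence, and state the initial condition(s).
Look for the lowest-order linear relation among consecutive terms.
Observation: x(n) - 4·x(n-1) - (-2)·x(n-2) = 0 holds for the shown terms, and no order-1 relation x(n) = α·x(n-1) + β fits.
Check at n=3: 4·14 + (-2)·5 = 46. ✓

x(n) = 4x(n-1) - 2x(n-2), x(0) = 3, x(1) = 5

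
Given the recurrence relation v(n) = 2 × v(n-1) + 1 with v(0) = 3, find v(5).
Computing step by step:
v(0) = 3
v(1) = 2 × 3 + 1 = 7
v(2) = 2 × 7 + 1 = 15
v(3) = 2 × 15 + 1 = 31
v(4) = 2 × 31 + 1 = 63
v(5) = 2 × 63 + 1 = 127

127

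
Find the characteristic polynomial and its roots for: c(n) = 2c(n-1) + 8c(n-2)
Substitute c(n) = rⁿ and divide through by rⁿ⁻²: r² - 2r - 8 = 0
Factor: (r + 2)(r - 4) = 0, so r = -2, 4.
General solution: c(n) = A·(-2)ⁿ + B·4ⁿ

Characteristic: r² - 2r - 8 = 0, Roots: r = -2, 4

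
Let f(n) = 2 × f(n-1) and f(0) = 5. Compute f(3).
Computing step by step:
f(0) = 5
f(1) = 2 × 5 = 10
f(2) = 2 × 10 = 20
f(3) = 2 × 20 = 40

40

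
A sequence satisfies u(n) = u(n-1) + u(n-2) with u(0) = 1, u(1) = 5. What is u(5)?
Computing the sequence terms:
1, 5, 6, 11, 17, 28

28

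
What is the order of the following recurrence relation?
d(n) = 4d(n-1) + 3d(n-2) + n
The order is the largest lag k for which d(n-k) appears. Here the deepest term is d(n-2) (the n term is non-homogeneous and does not affect the order), so the order is 2.

Order 2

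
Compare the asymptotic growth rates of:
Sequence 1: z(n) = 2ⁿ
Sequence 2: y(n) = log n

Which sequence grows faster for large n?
Comparing growth rates:
Growth-rate hierarchy: log n ≺ any polynomial ≺ any exponential cⁿ (c>1) ≺ n! ≺ nⁿ.
exponential base 2 dominates logarithmic asymptotically.

z(n) grows faster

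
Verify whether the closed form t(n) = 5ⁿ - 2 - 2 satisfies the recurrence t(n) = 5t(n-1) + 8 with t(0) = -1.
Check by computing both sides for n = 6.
From the recurrence with t(0) = -1:
  t(0) = -1, t(1) = 3, t(2) = 23, t(3) = 123, t(4) = 623, t(5) = 3123, t(6) = 15623
  so the recurrence gives t(6) = 15623.
From the proposed closed form t(n) = 5ⁿ - 2 - 2:
  t(6) = 15621.
The recurrence gives 15623 but the closed form gives 15621, so the closed form does not satisfy the recurrence.

No, the closed form is incorrect.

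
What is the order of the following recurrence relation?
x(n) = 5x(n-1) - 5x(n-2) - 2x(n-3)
The order is the largest lag k for which x(n-k) appears. Here the deepest term is x(n-3), so the order is 3.

Order 3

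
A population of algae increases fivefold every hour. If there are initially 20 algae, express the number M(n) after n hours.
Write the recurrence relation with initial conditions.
Each hour multiplies the count by 5, so the count after n hours depends only on the count after n-1 hours: M(n) = 5 × M(n-1). The starting count gives M(0) = 20.
Unrolling n times gives the closed form M(n) = 20 × 5ⁿ.

M(n) = 5 × M(n-1), M(0) = 20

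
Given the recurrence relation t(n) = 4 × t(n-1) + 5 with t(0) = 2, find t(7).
Computing step by step:
t(0) = 2
t(1) = 4 × 2 + 5 = 13
t(2) = 4 × 13 + 5 = 57
t(3) = 4 × 57 + 5 = 233
t(4) = 4 × 233 + 5 = 937
t(5) = 4 × 937 + 5 = 3753
t(6) = 4 × 3753 + 5 = 15017
t(7) = 4 × 15017 + 5 = 60073

60073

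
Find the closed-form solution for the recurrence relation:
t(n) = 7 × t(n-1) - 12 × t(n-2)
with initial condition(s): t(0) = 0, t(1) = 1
Recurrence: t(n) = 7 × t(n-1) - 12 × t(n-2), initial: t(0) = 0, t(1) = 1.
Characteristic equation: r² - 7r + 12 = 0, which factors as (r - 4)(r - 3) = 0, so r = 4, 3. General solution t(n) = A·4ⁿ + B·3ⁿ. From t(0) = 0: A + B = 0. From t(1) = 1: 4A + 3B = 1. Solving gives A = 1, B = -1.

t(n) = 4ⁿ - 3ⁿ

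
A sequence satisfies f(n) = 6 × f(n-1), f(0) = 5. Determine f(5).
Computing step by step:
f(0) = 5
f(1) = 6 × 5 = 30
f(2) = 6 × 30 = 180
f(3) = 6 × 180 = 1080
f(4) = 6 × 1080 = 6480
f(5) = 6 × 6480 = 38880

38880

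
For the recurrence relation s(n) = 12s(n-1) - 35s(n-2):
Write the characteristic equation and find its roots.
Substitute s(n) = rⁿ and divide through by rⁿ⁻²: r² - 12r + 35 = 0
Factor: (r - 5)(r - 7) = 0, so r = 5, 7.
General solution: s(n) = A·5ⁿ + B·7ⁿ

Characteristic: r² - 12r + 35 = 0, Roots: r = 5, 7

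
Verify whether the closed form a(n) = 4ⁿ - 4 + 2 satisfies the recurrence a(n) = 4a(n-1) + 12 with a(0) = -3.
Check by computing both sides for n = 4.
From the recurrence with a(0) = -3:
  a(0) = -3, a(1) = 0, a(2) = 12, a(3) = 60, a(4) = 252
  so the recurrence gives a(4) = 252.
From the proposed closed form a(n) = 4ⁿ - 4 + 2:
  a(4) = 254.
The recurrence gives 252 but the closed form gives 254, so the closed form does not satisfy the recurrence.

No, the closed form is incorrect.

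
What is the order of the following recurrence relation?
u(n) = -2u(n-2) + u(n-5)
The order is the largest lag k for which u(n-k) appears. Here the deepest term is u(n-5), so the order is 5.

Order 5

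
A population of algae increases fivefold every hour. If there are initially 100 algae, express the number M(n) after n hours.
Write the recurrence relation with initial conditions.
Each hour multiplies the count by 5, so the count after n hours depends only on the count after n-1 hours: M(n) = 5 × M(n-1). The starting count gives M(0) = 100.
Unrolling n times gives the closed form M(n) = 100 × 5ⁿ.

M(n) = 5 × M(n-1), M(0) = 100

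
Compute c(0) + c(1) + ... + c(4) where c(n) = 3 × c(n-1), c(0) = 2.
Computing the sequence terms: 2, 6, 18, 54, 162
Adding these values together:

242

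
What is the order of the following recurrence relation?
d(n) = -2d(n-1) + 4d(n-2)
The order is the largest lag k for which d(n-k) appears. Here the deepest term is d(n-2), so the order is 2.

Order 2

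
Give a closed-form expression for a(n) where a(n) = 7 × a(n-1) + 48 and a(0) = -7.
Recurrence: a(n) = 7 × a(n-1) + 48, initial: a(0) = -7.
Try a(n) = A·7ⁿ + C. Substituting: A·7ⁿ + C = 7(A·7ⁿ⁻¹ + C) + 48 = A·7ⁿ + 7C + 48, so C = 7C + 48, giving C = -8. Then a(0) = A - 8 = -7 gives A = 1.

a(n) = 7ⁿ - 8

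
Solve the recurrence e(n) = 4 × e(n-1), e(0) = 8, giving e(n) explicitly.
Recurrence: e(n) = 4 × e(n-1), initial: e(0) = 8.
Each term is 4 times the previous, so this is geometric with ratio 4. After n steps: e(n) = e(0)·4ⁿ = 8·4ⁿ.

e(n) = 8·4ⁿ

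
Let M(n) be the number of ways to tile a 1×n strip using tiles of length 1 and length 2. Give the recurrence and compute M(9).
Condition on the last tile: it has length 1 (leaving a 1×(n-1) strip) or length 2 (leaving a 1×(n-2) strip), so M(n) = M(n-1) + M(n-2) (order-2 linear recurrence).
For 0 ≤ i < 2 only unit tiles fit, so M(i) = 1.
Iterating the recurrence: M(2) = 2, M(3) = 3, M(4) = 5, M(5) = 8, M(6) = 13, M(7) = 21, M(8) = 34, M(9) = 55.

M(n) = M(n-1) + M(n-2), with M(i) = 1 for 0 ≤ i < 2; M(9) = 55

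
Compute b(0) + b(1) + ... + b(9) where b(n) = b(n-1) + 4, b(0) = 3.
Computing the sequence terms: 3, 7, 11, 15, 19, 23, 27, 31, 35, 39
Adding these values together:

210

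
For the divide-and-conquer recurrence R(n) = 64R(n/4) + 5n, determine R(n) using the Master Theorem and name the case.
Master Theorem template: R(n) = a·R(n/b) + f(n).
Here: a=64, b=4, f(n)=5n
Compute log_b(a) = log_4(64) = 3.
f(n) = 5n = O(n^(3-ε)) with ε = 2. Case 1: R(n) = Θ(n^log_b(a)) = Θ(n^3).

Case 1: R(n) = Θ(n^3)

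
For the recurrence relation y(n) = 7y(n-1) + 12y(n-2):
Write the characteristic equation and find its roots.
Substitute y(n) = rⁿ and divide through by rⁿ⁻²: r² - 7r - 12 = 0
Discriminant: 7² + 4·12 = 97, not a perfect square, so by the quadratic formula r = (7 ± √97)/2.
General solution: y(n) = A·r₁ⁿ + B·r₂ⁿ where r₁,r₂ = (7 ± √97)/2

Characteristic: r² - 7r - 12 = 0, Roots: r = (7 ± √97)/2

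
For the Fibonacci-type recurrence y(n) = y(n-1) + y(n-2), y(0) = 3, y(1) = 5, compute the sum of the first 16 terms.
Computing the sequence terms: 3, 5, 8, 13, 21, 34, 55, 89, 144, 233, 377, 610, 987, 1597, 2584, 4181
Adding these values together:

10941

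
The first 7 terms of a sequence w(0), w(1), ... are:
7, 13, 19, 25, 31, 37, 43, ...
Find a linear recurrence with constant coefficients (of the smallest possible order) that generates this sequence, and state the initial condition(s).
Look for the lowest-order linear relation among consecutive terms.
Observation: consecutive differences are constant (= 6).
Check at n=2: 1·13 + 6 = 19. ✓

w(n) = w(n-1) + 6, w(0) = 7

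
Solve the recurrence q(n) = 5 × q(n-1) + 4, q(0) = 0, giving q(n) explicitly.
Recurrence: q(n) = 5 × q(n-1) + 4, initial: q(0) = 0.
Try q(n) = A·5ⁿ + C. Substituting: A·5ⁿ + C = 5(A·5ⁿ⁻¹ + C) + 4 = A·5ⁿ + 5C + 4, so C = 5C + 4, giving C = -1. Then q(0) = A - 1 = 0 gives A = 1.

q(n) = 5ⁿ - 1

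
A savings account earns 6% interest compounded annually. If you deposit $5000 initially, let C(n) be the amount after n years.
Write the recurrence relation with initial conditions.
Each year the balance grows by 6%, i.e. is multiplied by 1 + 6/100 = 1.06, so C(n) = 1.06 × C(n-1). The initial deposit gives C(0) = 5000.
Unrolling gives the closed form C(n) = 5000 × (1.06)ⁿ.

C(n) = 1.06 × C(n-1), C(0) = 5000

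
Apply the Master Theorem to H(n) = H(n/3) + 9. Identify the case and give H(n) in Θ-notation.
Master Theorem template: H(n) = a·H(n/b) + f(n).
Here: a=1, b=3, f(n)=9
Compute log_b(a) = log_3(1) = 0.
f(n) = 9 = Θ(1). Case 2: H(n) = Θ(log n).

Case 2: H(n) = Θ(log n)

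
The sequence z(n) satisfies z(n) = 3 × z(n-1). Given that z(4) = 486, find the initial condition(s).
In general z(n) = 3ⁿ · z(0). At n = 4: z(0) = z(4) / 3^4 = 486 / 81 = 6.

z(0) = 6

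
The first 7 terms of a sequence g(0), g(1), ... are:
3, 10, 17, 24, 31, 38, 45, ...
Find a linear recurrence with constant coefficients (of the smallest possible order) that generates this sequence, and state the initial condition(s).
Look for the lowest-order linear relation among consecutive terms.
Observation: consecutive differences are constant (= 7).
Check at n=2: 1·10 + 7 = 17. ✓

g(n) = g(n-1) + 7, g(0) = 3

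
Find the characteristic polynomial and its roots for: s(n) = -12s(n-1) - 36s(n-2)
Substitute s(n) = rⁿ and divide through by rⁿ⁻²: r² + 12r + 36 = 0
Factor: (r + 6)² = 0, so r = -6 (double root).
General solution: s(n) = (A + Bn)·(-6)ⁿ

Characteristic: r² + 12r + 36 = 0, Roots: r = -6 (double root)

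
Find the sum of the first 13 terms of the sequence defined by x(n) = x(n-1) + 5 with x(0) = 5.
Computing the sequence terms: 5, 10, 15, 20, 25, 30, 35, 40, 45, 50, 55, 60, 65
Adding these values together:

455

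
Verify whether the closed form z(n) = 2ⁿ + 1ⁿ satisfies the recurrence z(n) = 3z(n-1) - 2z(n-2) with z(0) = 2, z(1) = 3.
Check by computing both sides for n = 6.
From the recurrence with z(0) = 2, z(1) = 3:
  z(0) = 2, z(1) = 3, z(2) = 5, z(3) = 9, z(4) = 17, z(5) = 33, z(6) = 65
  so the recurrence gives z(6) = 65.
From the proposed closed form z(n) = 2ⁿ + 1ⁿ:
  z(6) = 65.
Both sides give 65 at n = 6, and the initial condition(s) match, so the closed form is consistent.

Yes, the closed form is correct.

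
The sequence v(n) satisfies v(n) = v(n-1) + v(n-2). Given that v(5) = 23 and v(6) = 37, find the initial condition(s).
Work backwards using v(k) = v(k+2) - v(k+1):
v(4) = v(6) - v(5) = 37 - 23 = 14
v(3) = v(5) - v(4) = 23 - 14 = 9
v(2) = v(4) - v(3) = 14 - 9 = 5
v(1) = v(3) - v(2) = 9 - 5 = 4
v(0) = v(2) - v(1) = 5 - 4 = 1

v(0) = 1, v(1) = 4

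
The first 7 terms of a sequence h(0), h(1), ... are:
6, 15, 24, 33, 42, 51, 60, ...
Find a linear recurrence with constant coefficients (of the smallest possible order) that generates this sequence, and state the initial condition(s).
Look for the lowest-order linear relation among consecutive terms.
Observation: consecutive differences are constant (= 9).
Check at n=2: 1·15 + 9 = 24. ✓

h(n) = h(n-1) + 9, h(0) = 6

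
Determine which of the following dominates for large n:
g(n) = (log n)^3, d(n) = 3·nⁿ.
Comparing growth rates:
Growth-rate hierarchy: log n ≺ any polynomial ≺ any exponential cⁿ (c>1) ≺ n! ≺ nⁿ.
super-exponential nⁿ dominates polylogarithmic (log n)^3 asymptotically.

d(n) grows faster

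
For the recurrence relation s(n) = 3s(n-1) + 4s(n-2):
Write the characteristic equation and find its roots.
Substitute s(n) = rⁿ and divide through by rⁿ⁻²: r² - 3r - 4 = 0
Factor: (r + 1)(r - 4) = 0, so r = -1, 4.
General solution: s(n) = A·(-1)ⁿ + B·4ⁿ

Characteristic: r² - 3r - 4 = 0, Roots: r = -1, 4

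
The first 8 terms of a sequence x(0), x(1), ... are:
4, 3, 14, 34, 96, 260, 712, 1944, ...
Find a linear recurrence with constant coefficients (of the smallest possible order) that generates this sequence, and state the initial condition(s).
Look for the lowest-order linear relation among consecutive terms.
Observation: x(n) - 2·x(n-1) - (2)·x(n-2) = 0 holds for the shown terms, and no order-1 relation x(n) = α·x(n-1) + β fits.
Check at n=3: 2·14 + (2)·3 = 34. ✓

x(n) = 2x(n-1) + 2x(n-2), x(0) = 4, x(1) = 3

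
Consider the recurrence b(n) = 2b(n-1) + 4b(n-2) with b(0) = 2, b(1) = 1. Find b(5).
Computing the sequence terms:
2, 1, 10, 24, 88, 272

272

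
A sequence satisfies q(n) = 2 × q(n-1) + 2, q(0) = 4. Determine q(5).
Computing step by step:
q(0) = 4
q(1) = 2 × 4 + 2 = 10
q(2) = 2 × 10 + 2 = 22
q(3) = 2 × 22 + 2 = 46
q(4) = 2 × 46 + 2 = 94
q(5) = 2 × 94 + 2 = 190

190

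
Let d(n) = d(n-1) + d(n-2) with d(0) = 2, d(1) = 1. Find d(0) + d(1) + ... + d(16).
Computing the sequence terms: 2, 1, 3, 4, 7, 11, 18, 29, 47, 76, 123, 199, 322, 521, 843, 1364, 2207
Adding these values together:

5777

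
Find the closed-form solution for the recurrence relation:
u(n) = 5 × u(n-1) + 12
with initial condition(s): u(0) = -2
Recurrence: u(n) = 5 × u(n-1) + 12, initial: u(0) = -2.
Try u(n) = A·5ⁿ + C. Substituting: A·5ⁿ + C = 5(A·5ⁿ⁻¹ + C) + 12 = A·5ⁿ + 5C + 12, so C = 5C + 12, giving C = -3. Then u(0) = A - 3 = -2 gives A = 1.

u(n) = 5ⁿ - 3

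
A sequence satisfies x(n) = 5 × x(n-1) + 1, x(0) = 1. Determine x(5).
Computing step by step:
x(0) = 1
x(1) = 5 × 1 + 1 = 6
x(2) = 5 × 6 + 1 = 31
x(3) = 5 × 31 + 1 = 156
x(4) = 5 × 156 + 1 = 781
x(5) = 5 × 781 + 1 = 3906

3906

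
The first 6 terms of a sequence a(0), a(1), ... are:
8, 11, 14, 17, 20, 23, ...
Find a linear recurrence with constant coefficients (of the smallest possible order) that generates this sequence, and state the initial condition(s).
Look for the lowest-order linear relation among consecutive terms.
Observation: consecutive differences are constant (= 3).
Check at n=2: 1·11 + 3 = 14. ✓

a(n) = a(n-1) + 3, a(0) = 8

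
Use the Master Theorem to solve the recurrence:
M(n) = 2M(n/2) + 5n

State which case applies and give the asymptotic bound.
Master Theorem template: M(n) = a·M(n/b) + f(n).
Here: a=2, b=2, f(n)=5n
Compute log_b(a) = log_2(2) = 1.
f(n) = 5n = Θ(n). Case 2: M(n) = Θ(n log n).

Case 2: M(n) = Θ(n log n)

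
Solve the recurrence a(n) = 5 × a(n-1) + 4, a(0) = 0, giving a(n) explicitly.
Recurrence: a(n) = 5 × a(n-1) + 4, initial: a(0) = 0.
Try a(n) = A·5ⁿ + C. Substituting: A·5ⁿ + C = 5(A·5ⁿ⁻¹ + C) + 4 = A·5ⁿ + 5C + 4, so C = 5C + 4, giving C = -1. Then a(0) = A - 1 = 0 gives A = 1.

a(n) = 5ⁿ - 1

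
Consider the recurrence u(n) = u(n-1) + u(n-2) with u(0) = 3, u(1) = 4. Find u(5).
Computing the sequence terms:
3, 4, 7, 11, 18, 29

29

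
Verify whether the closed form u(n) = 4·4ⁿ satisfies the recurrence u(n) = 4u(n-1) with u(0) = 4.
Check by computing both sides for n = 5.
From the recurrence with u(0) = 4:
  u(0) = 4, u(1) = 16, u(2) = 64, u(3) = 256, u(4) = 1024, u(5) = 4096
  so the recurrence gives u(5) = 4096.
From the proposed closed form u(n) = 4·4ⁿ:
  u(5) = 4096.
Both sides give 4096 at n = 5, and the initial condition(s) match, so the closed form is consistent.

Yes, the closed form is correct.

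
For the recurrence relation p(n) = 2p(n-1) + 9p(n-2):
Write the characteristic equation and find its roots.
Substitute p(n) = rⁿ and divide through by rⁿ⁻²: r² - 2r - 9 = 0
Discriminant: 2² + 4·9 = 40, not a perfect square, so by the quadratic formula r = (2 ± √40)/2.
General solution: p(n) = A·r₁ⁿ + B·r₂ⁿ where r₁,r₂ = (2 ± √40)/2

Characteristic: r² - 2r - 9 = 0, Roots: r = (2 ± √40)/2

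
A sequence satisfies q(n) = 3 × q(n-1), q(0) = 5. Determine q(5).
Computing step by step:
q(0) = 5
q(1) = 3 × 5 = 15
q(2) = 3 × 15 = 45
q(3) = 3 × 45 = 135
q(4) = 3 × 135 = 405
q(5) = 3 × 405 = 1215

1215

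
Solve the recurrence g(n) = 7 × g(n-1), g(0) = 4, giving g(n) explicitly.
Recurrence: g(n) = 7 × g(n-1), initial: g(0) = 4.
Each term is 7 times the previous, so this is geometric with ratio 7. After n steps: g(n) = g(0)·7ⁿ = 4·7ⁿ.

g(n) = 4·7ⁿ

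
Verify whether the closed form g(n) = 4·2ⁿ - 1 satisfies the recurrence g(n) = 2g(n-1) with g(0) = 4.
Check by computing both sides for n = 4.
From the recurrence with g(0) = 4:
  g(0) = 4, g(1) = 8, g(2) = 16, g(3) = 32, g(4) = 64
  so the recurrence gives g(4) = 64.
From the proposed closed form g(n) = 4·2ⁿ - 1:
  g(4) = 63.
The recurrence gives 64 but the closed form gives 63, so the closed form does not satisfy the recurrence.

No, the closed form is incorrect.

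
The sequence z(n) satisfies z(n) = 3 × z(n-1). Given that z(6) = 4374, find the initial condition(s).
In general z(n) = 3ⁿ · z(0). At n = 6: z(0) = z(6) / 3^6 = 4374 / 729 = 6.

z(0) = 6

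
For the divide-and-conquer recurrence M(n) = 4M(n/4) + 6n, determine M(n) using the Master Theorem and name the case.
Master Theorem template: M(n) = a·M(n/b) + f(n).
Here: a=4, b=4, f(n)=6n
Compute log_b(a) = log_4(4) = 1.
f(n) = 6n = Θ(n). Case 2: M(n) = Θ(n log n).

Case 2: M(n) = Θ(n log n)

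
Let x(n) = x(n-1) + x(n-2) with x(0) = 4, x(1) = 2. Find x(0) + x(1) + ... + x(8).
Computing the sequence terms: 4, 2, 6, 8, 14, 22, 36, 58, 94
Adding these values together:

244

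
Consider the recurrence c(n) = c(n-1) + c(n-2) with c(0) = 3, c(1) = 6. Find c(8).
Computing the sequence terms:
3, 6, 9, 15, 24, 39, 63, 102, 165

165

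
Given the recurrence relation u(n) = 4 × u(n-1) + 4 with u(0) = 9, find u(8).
Computing step by step:
u(0) = 9
u(1) = 4 × 9 + 4 = 40
u(2) = 4 × 40 + 4 = 164
u(3) = 4 × 164 + 4 = 660
u(4) = 4 × 660 + 4 = 2644
u(5) = 4 × 2644 + 4 = 10580
u(6) = 4 × 10580 + 4 = 42324
u(7) = 4 × 42324 + 4 = 169300
u(8) = 4 × 169300 + 4 = 677204

677204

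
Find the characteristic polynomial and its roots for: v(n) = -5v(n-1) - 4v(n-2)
Substitute v(n) = rⁿ and divide through by rⁿ⁻²: r² + 5r + 4 = 0
Factor: (r + 1)(r + 4) = 0, so r = -1, -4.
General solution: v(n) = A·(-1)ⁿ + B·(-4)ⁿ

Characteristic: r² + 5r + 4 = 0, Roots: r = -1, -4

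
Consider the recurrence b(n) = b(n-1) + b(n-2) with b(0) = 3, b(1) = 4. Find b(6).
Computing the sequence terms:
3, 4, 7, 11, 18, 29, 47

47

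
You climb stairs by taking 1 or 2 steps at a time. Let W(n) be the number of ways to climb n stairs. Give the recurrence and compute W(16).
Condition on the size of the last step (1 to 2): before it there were n-1, …, n-2 stairs climbed, and these cases are disjoint, so W(n) = W(n-1) + W(n-2) (Fibonacci-type sequence).
Initial conditions by direct count (compositions of i into parts ≤ 2): W(1) = 1; W(2) = 2.
Iterating the recurrence: W(3) = 3, W(4) = 5, W(5) = 8, W(6) = 13, W(7) = 21, W(8) = 34, W(9) = 55, W(10) = 89, W(11) = 144, W(12) = 233, W(13) = 377, W(14) = 610, W(15) = 987, W(16) = 1597.

W(n) = W(n-1) + W(n-2), W(1) = 1, W(2) = 2; W(16) = 1597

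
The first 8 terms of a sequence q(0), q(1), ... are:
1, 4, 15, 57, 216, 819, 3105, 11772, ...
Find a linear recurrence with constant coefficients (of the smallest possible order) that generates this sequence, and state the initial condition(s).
Look for the lowest-order linear relation among consecutive terms.
Observation: q(n) - 3·q(n-1) - (3)·q(n-2) = 0 holds for the shown terms, and no order-1 relation q(n) = α·q(n-1) + β fits.
Check at n=3: 3·15 + (3)·4 = 57. ✓

q(n) = 3q(n-1) + 3q(n-2), q(0) = 1, q(1) = 4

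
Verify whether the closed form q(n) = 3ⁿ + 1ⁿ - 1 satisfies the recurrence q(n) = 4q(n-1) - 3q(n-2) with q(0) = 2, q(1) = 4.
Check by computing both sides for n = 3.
From the recurrence with q(0) = 2, q(1) = 4:
  q(0) = 2, q(1) = 4, q(2) = 10, q(3) = 28
  so the recurrence gives q(3) = 28.
From the proposed closed form q(n) = 3ⁿ + 1ⁿ - 1:
  q(3) = 27.
The recurrence gives 28 but the closed form gives 27, so the closed form does not satisfy the recurrence.

No, the closed form is incorrect.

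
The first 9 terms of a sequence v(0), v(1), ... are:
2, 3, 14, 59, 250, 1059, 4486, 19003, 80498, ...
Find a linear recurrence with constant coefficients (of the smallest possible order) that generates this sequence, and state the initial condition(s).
Look for the lowest-order linear relation among consecutive terms.
Observation: v(n) - 4·v(n-1) - (1)·v(n-2) = 0 holds for the shown terms, and no order-1 relation v(n) = α·v(n-1) + β fits.
Check at n=3: 4·14 + (1)·3 = 59. ✓

v(n) = 4v(n-1) + v(n-2), v(0) = 2, v(1) = 3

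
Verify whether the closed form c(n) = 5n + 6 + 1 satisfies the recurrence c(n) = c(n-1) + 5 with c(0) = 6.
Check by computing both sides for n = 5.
From the recurrence with c(0) = 6:
  c(0) = 6, c(1) = 11, c(2) = 16, c(3) = 21, c(4) = 26, c(5) = 31
  so the recurrence gives c(5) = 31.
From the proposed closed form c(n) = 5n + 6 + 1:
  c(5) = 32.
The recurrence gives 31 but the closed form gives 32, so the closed form does not satisfy the recurrence.

No, the closed form is incorrect.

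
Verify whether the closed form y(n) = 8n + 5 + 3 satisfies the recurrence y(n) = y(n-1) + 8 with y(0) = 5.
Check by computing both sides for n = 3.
From the recurrence with y(0) = 5:
  y(0) = 5, y(1) = 13, y(2) = 21, y(3) = 29
  so the recurrence gives y(3) = 29.
From the proposed closed form y(n) = 8n + 5 + 3:
  y(3) = 32.
The recurrence gives 29 but the closed form gives 32, so the closed form does not satisfy the recurrence.

No, the closed form is incorrect.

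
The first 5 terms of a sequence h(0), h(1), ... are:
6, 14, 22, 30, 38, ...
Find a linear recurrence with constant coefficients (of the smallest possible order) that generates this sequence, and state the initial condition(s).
Look for the lowest-order linear relation among consecutive terms.
Observation: consecutive differences are constant (= 8).
Check at n=2: 1·14 + 8 = 22. ✓

h(n) = h(n-1) + 8, h(0) = 6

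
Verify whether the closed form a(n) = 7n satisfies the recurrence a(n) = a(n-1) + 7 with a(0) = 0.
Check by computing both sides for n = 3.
From the recurrence with a(0) = 0:
  a(0) = 0, a(1) = 7, a(2) = 14, a(3) = 21
  so the recurrence gives a(3) = 21.
From the proposed closed form a(n) = 7n:
  a(3) = 21.
Both sides give 21 at n = 3, and the initial condition(s) match, so the closed form is consistent.

Yes, the closed form is correct.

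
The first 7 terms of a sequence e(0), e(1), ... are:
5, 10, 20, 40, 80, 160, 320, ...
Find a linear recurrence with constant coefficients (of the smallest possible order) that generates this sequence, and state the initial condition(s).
Look for the lowest-order linear relation among consecutive terms.
Observation: each term is 2× the previous.
Check at n=2: 2·10 = 20. ✓

e(n) = 2 × e(n-1), e(0) = 5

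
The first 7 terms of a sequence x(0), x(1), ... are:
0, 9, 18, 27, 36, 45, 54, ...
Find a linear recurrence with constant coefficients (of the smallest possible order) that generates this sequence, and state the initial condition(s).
Look for the lowest-order linear relation among consecutive terms.
Observation: consecutive differences are constant (= 9).
Check at n=2: 1·9 + 9 = 18. ✓

x(n) = x(n-1) + 9, x(0) = 0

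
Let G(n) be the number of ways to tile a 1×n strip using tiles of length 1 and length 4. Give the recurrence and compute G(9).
Condition on the last tile: it has length 1 (leaving a 1×(n-1) strip) or length 4 (leaving a 1×(n-4) strip), so G(n) = G(n-1) + G(n-4) (order-4 linear recurrence).
For 0 ≤ i < 4 only unit tiles fit, so G(i) = 1.
Iterating the recurrence: G(4) = 2, G(5) = 3, G(6) = 4, G(7) = 5, G(8) = 7, G(9) = 10.

G(n) = G(n-1) + G(n-4), with G(i) = 1 for 0 ≤ i < 4; G(9) = 10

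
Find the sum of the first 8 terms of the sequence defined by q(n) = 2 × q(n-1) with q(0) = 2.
Computing the sequence terms: 2, 4, 8, 16, 32, 64, 128, 256
Adding these values together:

510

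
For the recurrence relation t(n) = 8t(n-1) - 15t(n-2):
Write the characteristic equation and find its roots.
Substitute t(n) = rⁿ and divide through by rⁿ⁻²: r² - 8r + 15 = 0
Factor: (r - 5)(r - 3) = 0, so r = 5, 3.
General solution: t(n) = A·5ⁿ + B·3ⁿ

Characteristic: r² - 8r + 15 = 0, Roots: r = 5, 3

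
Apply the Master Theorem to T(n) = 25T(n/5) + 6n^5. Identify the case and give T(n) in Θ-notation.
Master Theorem template: T(n) = a·T(n/b) + f(n).
Here: a=25, b=5, f(n)=6n^5
Compute log_b(a) = log_5(25) = 2.
f(n) = 6n^5 = Ω(n^(2+ε)) with ε = 3, and the regularity condition holds (a·f(n/b) = (a/b^5)·f(n) with a/b^5 = 5^-3 < 1). Case 3: T(n) = Θ(f(n)) = Θ(n^5).

Case 3: T(n) = Θ(n^5)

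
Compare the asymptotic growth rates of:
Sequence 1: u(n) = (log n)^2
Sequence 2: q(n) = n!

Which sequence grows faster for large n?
Comparing growth rates:
Growth-rate hierarchy: log n ≺ any polynomial ≺ any exponential cⁿ (c>1) ≺ n! ≺ nⁿ.
factorial dominates polylogarithmic (log n)^2 asymptotically.

q(n) grows faster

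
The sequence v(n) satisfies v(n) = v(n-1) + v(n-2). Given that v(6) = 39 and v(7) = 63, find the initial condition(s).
Work backwards using v(k) = v(k+2) - v(k+1):
v(5) = v(7) - v(6) = 63 - 39 = 24
v(4) = v(6) - v(5) = 39 - 24 = 15
v(3) = v(5) - v(4) = 24 - 15 = 9
v(2) = v(4) - v(3) = 15 - 9 = 6
v(1) = v(3) - v(2) = 9 - 6 = 3
v(0) = v(2) - v(1) = 6 - 3 = 3

v(0) = 3, v(1) = 3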